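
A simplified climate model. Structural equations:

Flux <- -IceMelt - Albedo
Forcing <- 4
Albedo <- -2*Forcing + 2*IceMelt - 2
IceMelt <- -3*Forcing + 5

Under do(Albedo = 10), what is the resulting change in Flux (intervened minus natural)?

-34

The intervention breaks the incoming arrows to Albedo: Albedo <- -2*Forcing + 2*IceMelt - 2 no longer applies, and Albedo = 10.
IceMelt = -3*Forcing + 5  [with Forcing=4]  = -7
Flux = -IceMelt - Albedo  [with IceMelt=-7, Albedo=10]  = -3
Without intervention: IceMelt = -3*Forcing + 5  [with Forcing=4]  = -7; Albedo = -2*Forcing + 2*IceMelt - 2  [with Forcing=4, IceMelt=-7]  = -24; Flux = -IceMelt - Albedo  [with IceMelt=-7, Albedo=-24]  = 31.
Change = -3 − 31 = -34.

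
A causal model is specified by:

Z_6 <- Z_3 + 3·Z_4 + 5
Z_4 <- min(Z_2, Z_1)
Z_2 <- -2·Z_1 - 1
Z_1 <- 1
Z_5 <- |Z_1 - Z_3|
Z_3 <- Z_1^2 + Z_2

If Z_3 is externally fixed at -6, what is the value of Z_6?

-10

The intervention breaks the incoming arrows to Z_3: Z_3 <- Z_1^2 + Z_2 no longer applies, and Z_3 = -6.
Z_2 = -2·Z_1 - 1  [with Z_1=1]  = -3
Z_4 = min(Z_2, Z_1)  [with Z_2=-3, Z_1=1]  = -3
Z_6 = Z_3 + 3·Z_4 + 5  [with Z_3=-6, Z_4=-3]  = -10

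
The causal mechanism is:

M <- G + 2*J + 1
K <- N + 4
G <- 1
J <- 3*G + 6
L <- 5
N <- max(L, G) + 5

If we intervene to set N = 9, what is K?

13

The intervention breaks the incoming arrows to N: N <- max(L, G) + 5 no longer applies, and N = 9.
K = N + 4  [with N=9]  = 13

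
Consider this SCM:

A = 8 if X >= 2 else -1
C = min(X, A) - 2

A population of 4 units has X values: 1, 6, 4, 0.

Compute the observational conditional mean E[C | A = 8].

3

E[C|A=8] averages over only the 2 units with A=8 (X = 6, 4): C = 4, 2, mean 3.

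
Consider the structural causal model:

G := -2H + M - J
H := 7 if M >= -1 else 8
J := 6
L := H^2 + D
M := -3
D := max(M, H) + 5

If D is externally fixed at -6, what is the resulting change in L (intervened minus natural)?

-19

Under do(D=-6), the mechanism D := max(M, H) + 5 is discarded; D is fixed at -6.
H = 7 if M >= -1 else 8  [with M=-3]  = 8
L = H^2 + D  [with H=8, D=-6]  = 58
Without intervention: H = 7 if M >= -1 else 8  [with M=-3]  = 8; D = max(M, H) + 5  [with M=-3, H=8]  = 13; L = H^2 + D  [with H=8, D=13]  = 77.
Change = 58 − 77 = -19.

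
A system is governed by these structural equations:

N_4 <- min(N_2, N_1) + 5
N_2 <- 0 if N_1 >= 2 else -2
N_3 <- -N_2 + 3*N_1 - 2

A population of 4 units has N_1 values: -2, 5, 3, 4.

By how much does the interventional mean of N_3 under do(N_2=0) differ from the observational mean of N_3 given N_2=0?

-4.5

Under do(N_2=0), N_2's equation is replaced by N_2=0 for every unit. Per-unit N_3: -8, 13, 7, 10. Mean = 5.5.
Conditioning on N_2=0 selects the 3 unit(s) with N_1 ∈ {5, 3, 4}. Their N_3 values: 13, 7, 10. Mean = 10.
Difference = 5.5 − 10 = -4.5.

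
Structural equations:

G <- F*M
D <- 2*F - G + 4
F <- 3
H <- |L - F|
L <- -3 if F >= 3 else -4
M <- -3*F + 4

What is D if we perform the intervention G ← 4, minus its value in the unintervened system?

-19

Under do(G=4), the mechanism G <- F*M is discarded; G is fixed at 4.
D = 2*F - G + 4  [with F=3, G=4]  = 6
Without intervention: M = -3*F + 4  [with F=3]  = -5; G = F*M  [with F=3, M=-5]  = -15; D = 2*F - G + 4  [with F=3, G=-15]  = 25.
Change = 6 − 25 = -19.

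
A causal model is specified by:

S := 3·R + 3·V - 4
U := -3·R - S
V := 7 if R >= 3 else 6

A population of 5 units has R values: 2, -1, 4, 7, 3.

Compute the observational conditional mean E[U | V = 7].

Observing V=7 restricts to units where V's equation naturally yields 7: R ∈ {4, 7, 3}. In that subpopulation U = -41, -59, -35, mean -45.

-45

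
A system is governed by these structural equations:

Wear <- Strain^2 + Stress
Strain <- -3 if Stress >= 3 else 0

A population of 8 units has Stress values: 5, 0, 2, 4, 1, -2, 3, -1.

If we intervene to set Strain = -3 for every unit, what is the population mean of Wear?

10.5

Under do(Strain=-3), Strain's equation is replaced by Strain=-3 for every unit. Per-unit Wear: 14, 9, 11, 13, 10, 7, 12, 8. Mean = 10.5.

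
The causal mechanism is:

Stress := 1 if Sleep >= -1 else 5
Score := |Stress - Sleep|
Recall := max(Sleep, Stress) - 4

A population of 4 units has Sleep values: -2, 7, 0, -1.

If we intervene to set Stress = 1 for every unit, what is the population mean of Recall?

Under do(Stress=1), Stress's equation is replaced by Stress=1 for every unit. Per-unit Recall: -3, 3, -3, -3. Mean = -1.5.

-1.5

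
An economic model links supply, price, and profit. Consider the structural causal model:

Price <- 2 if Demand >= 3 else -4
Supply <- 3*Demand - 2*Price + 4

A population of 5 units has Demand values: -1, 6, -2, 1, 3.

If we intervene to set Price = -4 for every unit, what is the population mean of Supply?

Every unit gets Price=-4 under the intervention. Supply values become 9, 30, 6, 15, 21; E[Supply|do(Price=-4)] = 16.2.

16.2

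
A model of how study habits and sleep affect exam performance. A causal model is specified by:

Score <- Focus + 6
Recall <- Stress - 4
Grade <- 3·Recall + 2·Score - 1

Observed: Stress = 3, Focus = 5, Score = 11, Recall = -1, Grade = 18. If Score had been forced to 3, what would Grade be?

2

do(Score=3) replaces the equation Score <- Focus + 6 with the constant Score = 3.
Recall = Stress - 4  [with Stress=3]  = -1
Grade = 3·Recall + 2·Score - 1  [with Recall=-1, Score=3]  = 2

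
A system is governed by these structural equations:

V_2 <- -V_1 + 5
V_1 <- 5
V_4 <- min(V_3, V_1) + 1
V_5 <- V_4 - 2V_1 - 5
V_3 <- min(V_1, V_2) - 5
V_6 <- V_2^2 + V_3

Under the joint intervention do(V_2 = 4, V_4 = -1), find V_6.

The joint intervention fixes V_2 = 4, V_4 = -1, removing each variable's own equation.
V_3 = min(V_1, V_2) - 5  [with V_1=5, V_2=4]  = -1
V_6 = V_2^2 + V_3  [with V_2=4, V_3=-1]  = 15

15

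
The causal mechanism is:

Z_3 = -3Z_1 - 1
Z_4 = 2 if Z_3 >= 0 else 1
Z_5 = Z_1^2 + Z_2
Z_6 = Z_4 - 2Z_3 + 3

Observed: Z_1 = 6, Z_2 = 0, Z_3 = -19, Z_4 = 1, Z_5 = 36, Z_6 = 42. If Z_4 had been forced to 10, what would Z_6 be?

51

Under do(Z_4=10), the mechanism Z_4 = 2 if Z_3 >= 0 else 1 is discarded; Z_4 is fixed at 10.
Z_3 = -3Z_1 - 1  [with Z_1=6]  = -19
Z_6 = Z_4 - 2Z_3 + 3  [with Z_4=10, Z_3=-19]  = 51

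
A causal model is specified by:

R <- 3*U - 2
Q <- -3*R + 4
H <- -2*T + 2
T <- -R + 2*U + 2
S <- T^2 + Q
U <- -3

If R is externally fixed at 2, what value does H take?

do(R=2) replaces the equation R <- 3*U - 2 with the constant R = 2.
T = -R + 2*U + 2  [with R=2, U=-3]  = -6
H = -2*T + 2  [with T=-6]  = 14

14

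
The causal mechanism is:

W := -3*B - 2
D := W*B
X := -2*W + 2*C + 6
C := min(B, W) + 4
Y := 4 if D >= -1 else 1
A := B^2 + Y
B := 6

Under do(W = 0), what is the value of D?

0

The intervention breaks the incoming arrows to W: W := -3*B - 2 no longer applies, and W = 0.
D = W*B  [with W=0, B=6]  = 0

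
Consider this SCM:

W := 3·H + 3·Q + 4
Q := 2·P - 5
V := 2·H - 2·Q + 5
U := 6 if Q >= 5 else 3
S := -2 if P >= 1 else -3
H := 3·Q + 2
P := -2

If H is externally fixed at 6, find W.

The intervention breaks the incoming arrows to H: H := 3·Q + 2 no longer applies, and H = 6.
Q = 2·P - 5  [with P=-2]  = -9
W = 3·H + 3·Q + 4  [with H=6, Q=-9]  = -5

-5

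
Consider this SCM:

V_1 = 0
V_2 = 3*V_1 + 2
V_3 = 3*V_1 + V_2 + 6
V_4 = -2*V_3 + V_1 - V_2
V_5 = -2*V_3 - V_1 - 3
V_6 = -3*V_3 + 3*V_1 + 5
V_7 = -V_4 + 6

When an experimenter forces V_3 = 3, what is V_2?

Under do(V_3=3), the mechanism V_3 = 3*V_1 + V_2 + 6 is discarded; V_3 is fixed at 3.
Since V_2 is not a descendant of the intervened variable, it is unaffected.
V_2 = 3*V_1 + 2  [with V_1=0]  = 2

2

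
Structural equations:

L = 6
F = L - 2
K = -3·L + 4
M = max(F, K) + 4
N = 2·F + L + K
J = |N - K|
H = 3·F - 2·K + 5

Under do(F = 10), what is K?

The intervention breaks the incoming arrows to F: F = L - 2 no longer applies, and F = 10.
Since K is not a descendant of the intervened variable, it is unaffected.
K = -3·L + 4  [with L=6]  = -14

-14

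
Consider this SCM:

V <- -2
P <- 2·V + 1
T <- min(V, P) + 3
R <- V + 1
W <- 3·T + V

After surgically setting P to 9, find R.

-1

Under do(P=9), the mechanism P <- 2·V + 1 is discarded; P is fixed at 9.
Since R is not a descendant of the intervened variable, it is unaffected.
R = V + 1  [with V=-2]  = -1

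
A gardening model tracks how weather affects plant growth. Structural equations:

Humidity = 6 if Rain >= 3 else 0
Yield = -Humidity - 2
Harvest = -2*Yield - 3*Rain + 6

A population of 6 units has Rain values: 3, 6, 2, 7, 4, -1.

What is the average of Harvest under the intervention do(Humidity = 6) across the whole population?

11.5

do(Humidity=6) breaks Humidity's dependence on Rain. With Humidity=6 fixed, Harvest across the units is 13, 4, 16, 1, 10, 25, mean 11.5.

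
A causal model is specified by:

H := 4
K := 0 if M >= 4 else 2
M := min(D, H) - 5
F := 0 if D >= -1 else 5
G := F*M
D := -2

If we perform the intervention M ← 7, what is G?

35

The intervention breaks the incoming arrows to M: M := min(D, H) - 5 no longer applies, and M = 7.
F = 0 if D >= -1 else 5  [with D=-2]  = 5
G = F*M  [with F=5, M=7]  = 35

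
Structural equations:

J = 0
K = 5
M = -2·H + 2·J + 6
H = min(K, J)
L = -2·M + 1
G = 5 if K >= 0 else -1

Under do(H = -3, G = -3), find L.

The joint intervention fixes H = -3, G = -3, removing each variable's own equation.
M = -2·H + 2·J + 6  [with H=-3, J=0]  = 12
L = -2·M + 1  [with M=12]  = -23

-23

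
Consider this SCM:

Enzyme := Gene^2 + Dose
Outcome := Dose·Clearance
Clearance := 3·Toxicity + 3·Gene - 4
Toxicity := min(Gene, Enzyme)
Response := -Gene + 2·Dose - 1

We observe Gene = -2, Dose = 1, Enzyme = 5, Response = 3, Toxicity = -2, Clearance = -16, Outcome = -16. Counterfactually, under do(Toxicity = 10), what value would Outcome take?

20

Under do(Toxicity=10), the mechanism Toxicity := min(Gene, Enzyme) is discarded; Toxicity is fixed at 10.
Clearance = 3·Toxicity + 3·Gene - 4  [with Toxicity=10, Gene=-2]  = 20
Outcome = Dose·Clearance  [with Dose=1, Clearance=20]  = 20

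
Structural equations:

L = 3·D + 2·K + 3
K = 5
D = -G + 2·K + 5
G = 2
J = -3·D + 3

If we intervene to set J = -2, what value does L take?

52

The intervention breaks the incoming arrows to J: J = -3·D + 3 no longer applies, and J = -2.
Since L is not a descendant of the intervened variable, it is unaffected.
D = -G + 2·K + 5  [with G=2, K=5]  = 13
L = 3·D + 2·K + 3  [with D=13, K=5]  = 52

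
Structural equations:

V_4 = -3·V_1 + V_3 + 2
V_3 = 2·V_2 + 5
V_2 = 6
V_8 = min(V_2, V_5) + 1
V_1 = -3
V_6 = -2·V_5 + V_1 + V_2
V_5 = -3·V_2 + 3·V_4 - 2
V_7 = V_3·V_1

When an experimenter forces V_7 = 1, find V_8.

7

do(V_7=1) replaces the equation V_7 = V_3·V_1 with the constant V_7 = 1.
V_8 is not downstream of the intervention, so its value is determined by the original equations.
V_3 = 2·V_2 + 5  [with V_2=6]  = 17
V_4 = -3·V_1 + V_3 + 2  [with V_1=-3, V_3=17]  = 28
V_5 = -3·V_2 + 3·V_4 - 2  [with V_2=6, V_4=28]  = 64
V_8 = min(V_2, V_5) + 1  [with V_2=6, V_5=64]  = 7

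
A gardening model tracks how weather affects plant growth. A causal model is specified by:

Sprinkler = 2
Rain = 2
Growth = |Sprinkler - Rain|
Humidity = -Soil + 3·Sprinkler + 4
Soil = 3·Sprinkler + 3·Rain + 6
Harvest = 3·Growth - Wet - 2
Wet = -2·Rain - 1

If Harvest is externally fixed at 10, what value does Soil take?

18

Intervening sets Harvest = 10 and removes its equation (Harvest = 3·Growth - Wet - 2).
Soil is not downstream of the intervention, so its value is determined by the original equations.
Soil = 3·Sprinkler + 3·Rain + 6  [with Sprinkler=2, Rain=2]  = 18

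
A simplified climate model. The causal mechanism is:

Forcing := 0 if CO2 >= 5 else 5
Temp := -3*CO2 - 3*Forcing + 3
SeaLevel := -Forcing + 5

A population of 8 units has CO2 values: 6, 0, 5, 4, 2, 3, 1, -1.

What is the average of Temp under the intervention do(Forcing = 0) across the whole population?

-4.5

The intervention sets Forcing=0 in all 8 units regardless of CO2. Recomputing Temp per unit gives -15, 3, -12, -9, -3, -6, 0, 6; average -4.5.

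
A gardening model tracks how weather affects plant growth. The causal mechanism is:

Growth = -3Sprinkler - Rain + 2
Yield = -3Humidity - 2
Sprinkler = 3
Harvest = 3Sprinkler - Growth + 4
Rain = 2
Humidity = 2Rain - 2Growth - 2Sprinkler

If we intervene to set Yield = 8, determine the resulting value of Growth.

do(Yield=8) replaces the equation Yield = -3Humidity - 2 with the constant Yield = 8.
Growth is not downstream of the intervention, so its value is determined by the original equations.
Growth = -3Sprinkler - Rain + 2  [with Sprinkler=3, Rain=2]  = -9

-9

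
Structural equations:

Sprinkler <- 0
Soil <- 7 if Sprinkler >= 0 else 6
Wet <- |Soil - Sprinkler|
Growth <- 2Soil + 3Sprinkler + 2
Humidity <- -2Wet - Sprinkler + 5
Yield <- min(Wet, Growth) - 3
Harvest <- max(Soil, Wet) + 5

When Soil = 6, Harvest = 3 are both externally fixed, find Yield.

Under do(Soil = 6, Harvest = 3), each intervened variable's structural equation is replaced by its fixed value.
Wet = |Soil - Sprinkler|  [with Soil=6, Sprinkler=0]  = 6
Growth = 2Soil + 3Sprinkler + 2  [with Soil=6, Sprinkler=0]  = 14
Yield = min(Wet, Growth) - 3  [with Wet=6, Growth=14]  = 3

3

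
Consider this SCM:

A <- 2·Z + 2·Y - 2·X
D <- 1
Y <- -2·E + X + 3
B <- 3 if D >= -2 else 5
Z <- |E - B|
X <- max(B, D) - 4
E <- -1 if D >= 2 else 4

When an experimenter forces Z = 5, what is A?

Intervening sets Z = 5 and removes its equation (Z <- |E - B|).
B = 3 if D >= -2 else 5  [with D=1]  = 3
E = -1 if D >= 2 else 4  [with D=1]  = 4
X = max(B, D) - 4  [with B=3, D=1]  = -1
Y = -2·E + X + 3  [with E=4, X=-1]  = -6
A = 2·Z + 2·Y - 2·X  [with Z=5, Y=-6, X=-1]  = 0

0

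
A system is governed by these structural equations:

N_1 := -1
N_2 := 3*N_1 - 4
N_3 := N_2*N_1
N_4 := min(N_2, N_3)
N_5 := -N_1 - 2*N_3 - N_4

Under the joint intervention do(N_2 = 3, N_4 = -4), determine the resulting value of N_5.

Setting N_2 = 3, N_4 = -4 by intervention discards those variables' equations.
N_3 = N_2*N_1  [with N_2=3, N_1=-1]  = -3
N_5 = -N_1 - 2*N_3 - N_4  [with N_1=-1, N_3=-3, N_4=-4]  = 11

11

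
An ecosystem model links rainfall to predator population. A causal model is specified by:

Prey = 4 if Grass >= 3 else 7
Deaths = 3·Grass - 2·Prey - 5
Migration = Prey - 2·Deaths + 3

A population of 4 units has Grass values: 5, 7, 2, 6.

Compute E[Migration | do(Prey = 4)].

do(Prey=4) breaks Prey's dependence on Grass. With Prey=4 fixed, Migration across the units is 3, -9, 21, -3, mean 3.

3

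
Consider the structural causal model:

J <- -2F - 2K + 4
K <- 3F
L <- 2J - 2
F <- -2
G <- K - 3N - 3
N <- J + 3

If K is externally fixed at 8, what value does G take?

20

Under do(K=8), the mechanism K <- 3F is discarded; K is fixed at 8.
J = -2F - 2K + 4  [with F=-2, K=8]  = -8
N = J + 3  [with J=-8]  = -5
G = K - 3N - 3  [with K=8, N=-5]  = 20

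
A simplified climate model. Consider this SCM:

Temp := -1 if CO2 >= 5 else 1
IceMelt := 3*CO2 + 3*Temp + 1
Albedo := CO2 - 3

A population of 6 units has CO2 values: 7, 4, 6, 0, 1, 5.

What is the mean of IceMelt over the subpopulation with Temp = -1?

E[IceMelt|Temp=-1] averages over only the 3 units with Temp=-1 (CO2 = 7, 6, 5): IceMelt = 19, 16, 13, mean 16.

16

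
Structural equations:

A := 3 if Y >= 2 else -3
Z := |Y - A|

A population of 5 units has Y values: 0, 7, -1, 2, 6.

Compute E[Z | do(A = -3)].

5.8

The intervention sets A=-3 in all 5 units regardless of Y. Recomputing Z per unit gives 3, 10, 2, 5, 9; average 5.8.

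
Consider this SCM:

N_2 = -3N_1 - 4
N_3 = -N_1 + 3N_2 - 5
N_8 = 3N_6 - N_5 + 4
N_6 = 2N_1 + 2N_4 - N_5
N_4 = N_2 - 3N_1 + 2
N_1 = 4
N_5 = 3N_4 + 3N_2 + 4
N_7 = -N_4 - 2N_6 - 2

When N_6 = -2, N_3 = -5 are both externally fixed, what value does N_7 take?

28

Under do(N_6 = -2, N_3 = -5), each intervened variable's structural equation is replaced by its fixed value.
N_2 = -3N_1 - 4  [with N_1=4]  = -16
N_4 = N_2 - 3N_1 + 2  [with N_2=-16, N_1=4]  = -26
N_7 = -N_4 - 2N_6 - 2  [with N_4=-26, N_6=-2]  = 28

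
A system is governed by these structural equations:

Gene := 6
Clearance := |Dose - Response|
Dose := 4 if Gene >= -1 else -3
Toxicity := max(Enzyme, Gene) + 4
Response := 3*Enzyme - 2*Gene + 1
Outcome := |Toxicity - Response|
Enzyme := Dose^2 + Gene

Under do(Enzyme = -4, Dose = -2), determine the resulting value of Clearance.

21

Setting Enzyme = -4, Dose = -2 by intervention discards those variables' equations.
Response = 3*Enzyme - 2*Gene + 1  [with Enzyme=-4, Gene=6]  = -23
Clearance = |Dose - Response|  [with Dose=-2, Response=-23]  = 21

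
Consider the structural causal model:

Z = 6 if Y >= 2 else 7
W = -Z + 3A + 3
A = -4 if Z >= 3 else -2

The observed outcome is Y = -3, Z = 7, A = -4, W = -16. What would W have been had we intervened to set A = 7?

17

The intervention breaks the incoming arrows to A: A = -4 if Z >= 3 else -2 no longer applies, and A = 7.
Z = 6 if Y >= 2 else 7  [with Y=-3]  = 7
W = -Z + 3A + 3  [with Z=7, A=7]  = 17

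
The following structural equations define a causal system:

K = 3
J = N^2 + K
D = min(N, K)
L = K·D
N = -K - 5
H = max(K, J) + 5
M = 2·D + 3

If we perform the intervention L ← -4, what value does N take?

Under do(L=-4), the mechanism L = K·D is discarded; L is fixed at -4.
No directed path runs from L to N, so N keeps its natural value.
N = -K - 5  [with K=3]  = -8

-8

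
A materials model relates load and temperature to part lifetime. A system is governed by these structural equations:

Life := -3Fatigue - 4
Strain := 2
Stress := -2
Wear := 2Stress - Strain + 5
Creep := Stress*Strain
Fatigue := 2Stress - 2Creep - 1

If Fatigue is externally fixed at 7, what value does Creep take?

-4

do(Fatigue=7) replaces the equation Fatigue := 2Stress - 2Creep - 1 with the constant Fatigue = 7.
Creep is not downstream of the intervention, so its value is determined by the original equations.
Creep = Stress*Strain  [with Stress=-2, Strain=2]  = -4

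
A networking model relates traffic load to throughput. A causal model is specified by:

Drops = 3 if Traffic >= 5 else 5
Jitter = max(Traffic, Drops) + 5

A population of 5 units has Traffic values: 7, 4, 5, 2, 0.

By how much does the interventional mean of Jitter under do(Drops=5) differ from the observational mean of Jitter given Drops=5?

0.4

Every unit gets Drops=5 under the intervention. Jitter values become 12, 10, 10, 10, 10; E[Jitter|do(Drops=5)] = 10.4.
E[Jitter|Drops=5] averages over only the 3 units with Drops=5 (Traffic = 4, 2, 0): Jitter = 10, 10, 10, mean 10.
Difference = 10.4 − 10 = 0.4.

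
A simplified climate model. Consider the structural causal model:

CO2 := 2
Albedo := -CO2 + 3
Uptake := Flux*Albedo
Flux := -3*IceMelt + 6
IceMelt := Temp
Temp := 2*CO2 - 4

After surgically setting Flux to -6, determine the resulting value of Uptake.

The intervention breaks the incoming arrows to Flux: Flux := -3*IceMelt + 6 no longer applies, and Flux = -6.
Albedo = -CO2 + 3  [with CO2=2]  = 1
Uptake = Flux*Albedo  [with Flux=-6, Albedo=1]  = -6

-6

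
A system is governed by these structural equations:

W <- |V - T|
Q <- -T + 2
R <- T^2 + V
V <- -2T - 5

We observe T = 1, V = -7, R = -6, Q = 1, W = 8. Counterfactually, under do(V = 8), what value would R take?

9

The intervention breaks the incoming arrows to V: V <- -2T - 5 no longer applies, and V = 8.
R = T^2 + V  [with T=1, V=8]  = 9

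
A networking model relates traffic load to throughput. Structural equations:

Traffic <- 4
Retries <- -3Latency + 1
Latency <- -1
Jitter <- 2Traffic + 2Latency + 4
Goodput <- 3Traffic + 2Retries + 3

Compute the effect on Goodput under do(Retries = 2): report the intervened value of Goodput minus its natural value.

do(Retries=2) replaces the equation Retries <- -3Latency + 1 with the constant Retries = 2.
Goodput = 3Traffic + 2Retries + 3  [with Traffic=4, Retries=2]  = 19
Without intervention: Retries = -3Latency + 1  [with Latency=-1]  = 4; Goodput = 3Traffic + 2Retries + 3  [with Traffic=4, Retries=4]  = 23.
Change = 19 − 23 = -4.

-4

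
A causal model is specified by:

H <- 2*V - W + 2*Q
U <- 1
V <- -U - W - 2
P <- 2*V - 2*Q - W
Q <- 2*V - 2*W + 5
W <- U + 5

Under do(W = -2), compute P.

Under do(W=-2), the mechanism W <- U + 5 is discarded; W is fixed at -2.
V = -U - W - 2  [with U=1, W=-2]  = -1
Q = 2*V - 2*W + 5  [with V=-1, W=-2]  = 7
P = 2*V - 2*Q - W  [with V=-1, Q=7, W=-2]  = -14

-14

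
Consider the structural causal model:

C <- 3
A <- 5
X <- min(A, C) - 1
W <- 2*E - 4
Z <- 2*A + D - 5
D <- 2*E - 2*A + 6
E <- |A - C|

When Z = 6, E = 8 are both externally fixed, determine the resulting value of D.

12

Under do(Z = 6, E = 8), each intervened variable's structural equation is replaced by its fixed value.
D = 2*E - 2*A + 6  [with E=8, A=5]  = 12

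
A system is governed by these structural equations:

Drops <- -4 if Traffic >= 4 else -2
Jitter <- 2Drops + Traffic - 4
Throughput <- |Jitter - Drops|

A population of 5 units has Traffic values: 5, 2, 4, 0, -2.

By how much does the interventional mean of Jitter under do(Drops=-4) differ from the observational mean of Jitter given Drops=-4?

The intervention sets Drops=-4 in all 5 units regardless of Traffic. Recomputing Jitter per unit gives -7, -10, -8, -12, -14; average -10.2.
Observing Drops=-4 restricts to units where Drops's equation naturally yields -4: Traffic ∈ {5, 4}. In that subpopulation Jitter = -7, -8, mean -7.5.
Difference = -10.2 − (-7.5) = -2.7.

-2.7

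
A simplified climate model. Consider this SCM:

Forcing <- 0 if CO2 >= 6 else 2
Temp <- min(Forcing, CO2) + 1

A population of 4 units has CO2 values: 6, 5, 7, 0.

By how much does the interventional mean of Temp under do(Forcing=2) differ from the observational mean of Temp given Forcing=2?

Every unit gets Forcing=2 under the intervention. Temp values become 3, 3, 3, 1; E[Temp|do(Forcing=2)] = 2.5.
Conditioning on Forcing=2 selects the 2 unit(s) with CO2 ∈ {5, 0}. Their Temp values: 3, 1. Mean = 2.
Difference = 2.5 − 2 = 0.5.

0.5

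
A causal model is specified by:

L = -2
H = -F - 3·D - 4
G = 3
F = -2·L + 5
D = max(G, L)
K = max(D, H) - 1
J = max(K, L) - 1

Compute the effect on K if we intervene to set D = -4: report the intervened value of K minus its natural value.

-4

Under do(D=-4), the mechanism D = max(G, L) is discarded; D is fixed at -4.
F = -2·L + 5  [with L=-2]  = 9
H = -F - 3·D - 4  [with F=9, D=-4]  = -1
K = max(D, H) - 1  [with D=-4, H=-1]  = -2
Without intervention: F = -2·L + 5  [with L=-2]  = 9; D = max(G, L)  [with G=3, L=-2]  = 3; H = -F - 3·D - 4  [with F=9, D=3]  = -22; K = max(D, H) - 1  [with D=3, H=-22]  = 2.
Change = -2 − 2 = -4.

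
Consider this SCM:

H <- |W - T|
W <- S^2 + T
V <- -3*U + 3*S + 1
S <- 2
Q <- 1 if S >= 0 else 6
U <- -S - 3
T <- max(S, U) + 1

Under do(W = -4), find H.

Intervening sets W = -4 and removes its equation (W <- S^2 + T).
U = -S - 3  [with S=2]  = -5
T = max(S, U) + 1  [with S=2, U=-5]  = 3
H = |W - T|  [with W=-4, T=3]  = 7

7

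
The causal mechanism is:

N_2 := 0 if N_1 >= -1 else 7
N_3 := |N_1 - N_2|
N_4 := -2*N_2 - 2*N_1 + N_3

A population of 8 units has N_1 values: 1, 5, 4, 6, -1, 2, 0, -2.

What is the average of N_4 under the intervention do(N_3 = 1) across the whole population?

do(N_3=1) breaks N_3's dependence on N_1. With N_3=1 fixed, N_4 across the units is -1, -9, -7, -11, 3, -3, 1, -9, mean -4.5.

-4.5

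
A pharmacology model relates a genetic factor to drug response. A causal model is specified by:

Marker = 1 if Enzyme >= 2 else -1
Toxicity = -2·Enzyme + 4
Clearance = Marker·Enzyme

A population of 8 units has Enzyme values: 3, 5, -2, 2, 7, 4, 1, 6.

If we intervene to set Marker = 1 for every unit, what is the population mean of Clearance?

The intervention sets Marker=1 in all 8 units regardless of Enzyme. Recomputing Clearance per unit gives 3, 5, -2, 2, 7, 4, 1, 6; average 3.25.

3.25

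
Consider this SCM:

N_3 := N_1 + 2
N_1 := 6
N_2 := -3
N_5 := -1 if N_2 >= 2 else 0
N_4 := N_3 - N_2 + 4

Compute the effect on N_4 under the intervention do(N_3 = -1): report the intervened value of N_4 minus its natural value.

The intervention breaks the incoming arrows to N_3: N_3 := N_1 + 2 no longer applies, and N_3 = -1.
N_4 = N_3 - N_2 + 4  [with N_3=-1, N_2=-3]  = 6
Without intervention: N_3 = N_1 + 2  [with N_1=6]  = 8; N_4 = N_3 - N_2 + 4  [with N_3=8, N_2=-3]  = 15.
Change = 6 − 15 = -9.

-9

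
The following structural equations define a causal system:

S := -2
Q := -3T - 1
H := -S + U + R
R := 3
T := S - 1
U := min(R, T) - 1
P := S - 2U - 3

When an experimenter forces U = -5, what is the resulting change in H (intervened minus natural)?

-1

Intervening sets U = -5 and removes its equation (U := min(R, T) - 1).
H = -S + U + R  [with S=-2, U=-5, R=3]  = 0
Without intervention: T = S - 1  [with S=-2]  = -3; U = min(R, T) - 1  [with R=3, T=-3]  = -4; H = -S + U + R  [with S=-2, U=-4, R=3]  = 1.
Change = 0 − 1 = -1.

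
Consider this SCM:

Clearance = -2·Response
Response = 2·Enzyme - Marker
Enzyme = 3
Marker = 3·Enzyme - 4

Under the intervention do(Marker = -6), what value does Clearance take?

-24

Under do(Marker=-6), the mechanism Marker = 3·Enzyme - 4 is discarded; Marker is fixed at -6.
Response = 2·Enzyme - Marker  [with Enzyme=3, Marker=-6]  = 12
Clearance = -2·Response  [with Response=12]  = -24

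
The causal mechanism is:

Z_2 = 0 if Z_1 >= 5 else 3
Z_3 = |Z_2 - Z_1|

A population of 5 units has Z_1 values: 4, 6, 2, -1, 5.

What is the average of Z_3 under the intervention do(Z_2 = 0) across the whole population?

3.6

The intervention sets Z_2=0 in all 5 units regardless of Z_1. Recomputing Z_3 per unit gives 4, 6, 2, 1, 5; average 3.6.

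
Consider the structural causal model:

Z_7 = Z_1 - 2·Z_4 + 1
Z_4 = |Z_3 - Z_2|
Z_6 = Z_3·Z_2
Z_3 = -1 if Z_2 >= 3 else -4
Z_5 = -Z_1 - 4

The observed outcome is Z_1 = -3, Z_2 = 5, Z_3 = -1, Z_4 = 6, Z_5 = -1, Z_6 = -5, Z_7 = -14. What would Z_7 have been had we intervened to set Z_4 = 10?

-22

The intervention breaks the incoming arrows to Z_4: Z_4 = |Z_3 - Z_2| no longer applies, and Z_4 = 10.
Z_7 = Z_1 - 2·Z_4 + 1  [with Z_1=-3, Z_4=10]  = -22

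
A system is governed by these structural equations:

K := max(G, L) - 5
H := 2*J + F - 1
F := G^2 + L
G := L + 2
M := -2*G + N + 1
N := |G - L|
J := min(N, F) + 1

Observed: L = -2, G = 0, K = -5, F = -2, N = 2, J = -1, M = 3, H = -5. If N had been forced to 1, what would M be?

2

Under do(N=1), the mechanism N := |G - L| is discarded; N is fixed at 1.
G = L + 2  [with L=-2]  = 0
M = -2*G + N + 1  [with G=0, N=1]  = 2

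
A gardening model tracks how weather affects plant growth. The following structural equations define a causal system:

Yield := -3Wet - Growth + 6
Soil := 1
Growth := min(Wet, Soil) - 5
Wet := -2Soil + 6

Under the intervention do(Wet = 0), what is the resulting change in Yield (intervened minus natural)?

Under do(Wet=0), the mechanism Wet := -2Soil + 6 is discarded; Wet is fixed at 0.
Growth = min(Wet, Soil) - 5  [with Wet=0, Soil=1]  = -5
Yield = -3Wet - Growth + 6  [with Wet=0, Growth=-5]  = 11
Without intervention: Wet = -2Soil + 6  [with Soil=1]  = 4; Growth = min(Wet, Soil) - 5  [with Wet=4, Soil=1]  = -4; Yield = -3Wet - Growth + 6  [with Wet=4, Growth=-4]  = -2.
Change = 11 − (-2) = 13.

13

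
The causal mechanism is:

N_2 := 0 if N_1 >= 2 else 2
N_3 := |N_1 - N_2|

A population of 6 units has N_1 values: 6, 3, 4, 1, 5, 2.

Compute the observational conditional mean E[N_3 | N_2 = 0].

E[N_3|N_2=0] averages over only the 5 units with N_2=0 (N_1 = 6, 3, 4, 5, 2): N_3 = 6, 3, 4, 5, 2, mean 4.

4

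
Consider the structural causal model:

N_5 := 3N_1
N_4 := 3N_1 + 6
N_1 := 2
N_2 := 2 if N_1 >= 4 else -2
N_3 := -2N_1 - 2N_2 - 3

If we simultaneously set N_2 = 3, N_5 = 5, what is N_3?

Under do(N_2 = 3, N_5 = 5), each intervened variable's structural equation is replaced by its fixed value.
N_3 = -2N_1 - 2N_2 - 3  [with N_1=2, N_2=3]  = -13

-13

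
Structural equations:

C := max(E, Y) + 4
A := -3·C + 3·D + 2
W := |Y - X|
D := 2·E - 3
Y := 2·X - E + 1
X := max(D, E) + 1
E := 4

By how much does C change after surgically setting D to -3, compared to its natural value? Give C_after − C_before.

-2

Under do(D=-3), the mechanism D := 2·E - 3 is discarded; D is fixed at -3.
X = max(D, E) + 1  [with D=-3, E=4]  = 5
Y = 2·X - E + 1  [with X=5, E=4]  = 7
C = max(E, Y) + 4  [with E=4, Y=7]  = 11
Without intervention: D = 2·E - 3  [with E=4]  = 5; X = max(D, E) + 1  [with D=5, E=4]  = 6; Y = 2·X - E + 1  [with X=6, E=4]  = 9; C = max(E, Y) + 4  [with E=4, Y=9]  = 13.
Change = 11 − 13 = -2.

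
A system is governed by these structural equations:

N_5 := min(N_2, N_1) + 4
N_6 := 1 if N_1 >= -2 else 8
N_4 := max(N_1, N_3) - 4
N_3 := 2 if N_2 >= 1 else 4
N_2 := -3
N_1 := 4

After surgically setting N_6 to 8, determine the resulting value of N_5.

1

do(N_6=8) replaces the equation N_6 := 1 if N_1 >= -2 else 8 with the constant N_6 = 8.
Since N_5 is not a descendant of the intervened variable, it is unaffected.
N_5 = min(N_2, N_1) + 4  [with N_2=-3, N_1=4]  = 1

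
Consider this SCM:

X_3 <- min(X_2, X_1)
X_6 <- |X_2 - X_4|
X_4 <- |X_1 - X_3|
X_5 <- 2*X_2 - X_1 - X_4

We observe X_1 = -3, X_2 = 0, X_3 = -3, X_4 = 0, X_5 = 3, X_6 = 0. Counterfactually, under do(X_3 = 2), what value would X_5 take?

do(X_3=2) replaces the equation X_3 <- min(X_2, X_1) with the constant X_3 = 2.
X_4 = |X_1 - X_3|  [with X_1=-3, X_3=2]  = 5
X_5 = 2*X_2 - X_1 - X_4  [with X_2=0, X_1=-3, X_4=5]  = -2

-2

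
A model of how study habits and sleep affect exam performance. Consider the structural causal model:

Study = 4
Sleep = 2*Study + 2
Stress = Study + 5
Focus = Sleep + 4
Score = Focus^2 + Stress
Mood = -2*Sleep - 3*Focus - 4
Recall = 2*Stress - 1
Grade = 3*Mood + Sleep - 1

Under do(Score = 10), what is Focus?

The intervention breaks the incoming arrows to Score: Score = Focus^2 + Stress no longer applies, and Score = 10.
Since Focus is not a descendant of the intervened variable, it is unaffected.
Sleep = 2*Study + 2  [with Study=4]  = 10
Focus = Sleep + 4  [with Sleep=10]  = 14

14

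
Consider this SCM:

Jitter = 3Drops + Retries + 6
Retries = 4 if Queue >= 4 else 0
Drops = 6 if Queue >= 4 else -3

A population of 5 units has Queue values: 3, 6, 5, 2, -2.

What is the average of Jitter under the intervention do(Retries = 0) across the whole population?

do(Retries=0) breaks Retries's dependence on Queue. With Retries=0 fixed, Jitter across the units is -3, 24, 24, -3, -3, mean 7.8.

7.8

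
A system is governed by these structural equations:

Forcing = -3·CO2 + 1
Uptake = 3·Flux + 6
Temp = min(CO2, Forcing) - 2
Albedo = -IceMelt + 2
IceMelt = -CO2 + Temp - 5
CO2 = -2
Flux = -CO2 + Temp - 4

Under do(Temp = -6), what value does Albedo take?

11

do(Temp=-6) replaces the equation Temp = min(CO2, Forcing) - 2 with the constant Temp = -6.
IceMelt = -CO2 + Temp - 5  [with CO2=-2, Temp=-6]  = -9
Albedo = -IceMelt + 2  [with IceMelt=-9]  = 11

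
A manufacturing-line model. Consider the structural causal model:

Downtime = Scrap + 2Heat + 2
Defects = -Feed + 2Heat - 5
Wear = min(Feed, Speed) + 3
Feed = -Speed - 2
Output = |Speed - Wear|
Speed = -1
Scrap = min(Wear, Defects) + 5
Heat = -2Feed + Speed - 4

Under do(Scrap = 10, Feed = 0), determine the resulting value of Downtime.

2

The joint intervention fixes Scrap = 10, Feed = 0, removing each variable's own equation.
Heat = -2Feed + Speed - 4  [with Feed=0, Speed=-1]  = -5
Downtime = Scrap + 2Heat + 2  [with Scrap=10, Heat=-5]  = 2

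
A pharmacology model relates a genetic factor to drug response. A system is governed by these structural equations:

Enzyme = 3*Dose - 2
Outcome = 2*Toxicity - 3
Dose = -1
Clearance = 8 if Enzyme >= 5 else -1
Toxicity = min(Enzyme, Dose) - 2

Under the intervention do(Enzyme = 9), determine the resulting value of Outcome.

-9

do(Enzyme=9) replaces the equation Enzyme = 3*Dose - 2 with the constant Enzyme = 9.
Toxicity = min(Enzyme, Dose) - 2  [with Enzyme=9, Dose=-1]  = -3
Outcome = 2*Toxicity - 3  [with Toxicity=-3]  = -9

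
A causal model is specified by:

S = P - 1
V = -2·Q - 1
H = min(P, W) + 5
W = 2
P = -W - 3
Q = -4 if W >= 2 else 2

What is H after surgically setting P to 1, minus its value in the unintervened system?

The intervention breaks the incoming arrows to P: P = -W - 3 no longer applies, and P = 1.
H = min(P, W) + 5  [with P=1, W=2]  = 6
Without intervention: P = -W - 3  [with W=2]  = -5; H = min(P, W) + 5  [with P=-5, W=2]  = 0.
Change = 6 − 0 = 6.

6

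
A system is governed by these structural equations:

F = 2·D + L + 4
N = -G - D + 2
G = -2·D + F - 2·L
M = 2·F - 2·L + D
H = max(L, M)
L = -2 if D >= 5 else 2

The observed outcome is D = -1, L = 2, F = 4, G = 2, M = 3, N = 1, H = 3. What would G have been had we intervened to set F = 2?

0

The intervention breaks the incoming arrows to F: F = 2·D + L + 4 no longer applies, and F = 2.
L = -2 if D >= 5 else 2  [with D=-1]  = 2
G = -2·D + F - 2·L  [with D=-1, F=2, L=2]  = 0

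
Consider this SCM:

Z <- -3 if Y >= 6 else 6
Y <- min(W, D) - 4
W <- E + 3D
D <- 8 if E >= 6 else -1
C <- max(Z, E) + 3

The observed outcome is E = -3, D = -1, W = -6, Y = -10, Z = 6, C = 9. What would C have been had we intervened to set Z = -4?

0

The intervention breaks the incoming arrows to Z: Z <- -3 if Y >= 6 else 6 no longer applies, and Z = -4.
C = max(Z, E) + 3  [with Z=-4, E=-3]  = 0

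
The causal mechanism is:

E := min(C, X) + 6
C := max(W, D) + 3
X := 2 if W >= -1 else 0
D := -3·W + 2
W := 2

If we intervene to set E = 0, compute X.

do(E=0) replaces the equation E := min(C, X) + 6 with the constant E = 0.
X is not downstream of the intervention, so its value is determined by the original equations.
X = 2 if W >= -1 else 0  [with W=2]  = 2

2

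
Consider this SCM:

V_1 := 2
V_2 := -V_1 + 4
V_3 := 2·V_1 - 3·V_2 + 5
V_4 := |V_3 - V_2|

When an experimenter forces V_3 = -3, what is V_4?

The intervention breaks the incoming arrows to V_3: V_3 := 2·V_1 - 3·V_2 + 5 no longer applies, and V_3 = -3.
V_2 = -V_1 + 4  [with V_1=2]  = 2
V_4 = |V_3 - V_2|  [with V_3=-3, V_2=2]  = 5

5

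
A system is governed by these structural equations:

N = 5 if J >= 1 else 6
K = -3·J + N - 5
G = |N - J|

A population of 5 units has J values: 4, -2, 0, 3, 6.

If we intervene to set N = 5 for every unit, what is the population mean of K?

The intervention sets N=5 in all 5 units regardless of J. Recomputing K per unit gives -12, 6, 0, -9, -18; average -6.6.

-6.6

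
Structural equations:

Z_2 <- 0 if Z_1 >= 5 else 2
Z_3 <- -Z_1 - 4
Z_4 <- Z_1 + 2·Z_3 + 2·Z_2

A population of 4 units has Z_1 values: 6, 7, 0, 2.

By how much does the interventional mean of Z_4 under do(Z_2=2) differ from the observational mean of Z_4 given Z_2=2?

-2.75

The intervention sets Z_2=2 in all 4 units regardless of Z_1. Recomputing Z_4 per unit gives -10, -11, -4, -6; average -7.75.
Observing Z_2=2 restricts to units where Z_2's equation naturally yields 2: Z_1 ∈ {0, 2}. In that subpopulation Z_4 = -4, -6, mean -5.
Difference = -7.75 − (-5) = -2.75.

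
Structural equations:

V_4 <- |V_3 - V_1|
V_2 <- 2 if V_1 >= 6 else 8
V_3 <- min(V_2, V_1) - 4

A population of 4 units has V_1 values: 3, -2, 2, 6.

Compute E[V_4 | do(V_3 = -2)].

4.25

do(V_3=-2) breaks V_3's dependence on V_1. With V_3=-2 fixed, V_4 across the units is 5, 0, 4, 8, mean 4.25.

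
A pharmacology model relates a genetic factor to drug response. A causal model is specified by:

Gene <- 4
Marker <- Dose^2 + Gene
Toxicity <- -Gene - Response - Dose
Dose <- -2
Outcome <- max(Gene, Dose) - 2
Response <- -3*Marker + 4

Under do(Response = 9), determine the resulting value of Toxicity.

-11

Intervening sets Response = 9 and removes its equation (Response <- -3*Marker + 4).
Toxicity = -Gene - Response - Dose  [with Gene=4, Response=9, Dose=-2]  = -11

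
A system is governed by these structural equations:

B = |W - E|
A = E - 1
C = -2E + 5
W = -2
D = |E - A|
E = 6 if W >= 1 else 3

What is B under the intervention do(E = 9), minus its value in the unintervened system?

The intervention breaks the incoming arrows to E: E = 6 if W >= 1 else 3 no longer applies, and E = 9.
B = |W - E|  [with W=-2, E=9]  = 11
Without intervention: E = 6 if W >= 1 else 3  [with W=-2]  = 3; B = |W - E|  [with W=-2, E=3]  = 5.
Change = 11 − 5 = 6.

6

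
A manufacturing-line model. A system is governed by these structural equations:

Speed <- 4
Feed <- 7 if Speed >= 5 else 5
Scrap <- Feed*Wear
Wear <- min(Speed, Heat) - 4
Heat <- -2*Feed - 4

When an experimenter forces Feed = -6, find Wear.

0

Under do(Feed=-6), the mechanism Feed <- 7 if Speed >= 5 else 5 is discarded; Feed is fixed at -6.
Heat = -2*Feed - 4  [with Feed=-6]  = 8
Wear = min(Speed, Heat) - 4  [with Speed=4, Heat=8]  = 0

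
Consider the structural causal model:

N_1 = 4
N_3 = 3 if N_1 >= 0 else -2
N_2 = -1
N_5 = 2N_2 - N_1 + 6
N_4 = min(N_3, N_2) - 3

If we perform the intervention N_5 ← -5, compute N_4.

-4

The intervention breaks the incoming arrows to N_5: N_5 = 2N_2 - N_1 + 6 no longer applies, and N_5 = -5.
Since N_4 is not a descendant of the intervened variable, it is unaffected.
N_3 = 3 if N_1 >= 0 else -2  [with N_1=4]  = 3
N_4 = min(N_3, N_2) - 3  [with N_3=3, N_2=-1]  = -4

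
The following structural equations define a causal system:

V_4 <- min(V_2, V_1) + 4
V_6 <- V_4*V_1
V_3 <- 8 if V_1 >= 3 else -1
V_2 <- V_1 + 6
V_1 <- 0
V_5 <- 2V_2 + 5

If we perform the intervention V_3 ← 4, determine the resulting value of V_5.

17

do(V_3=4) replaces the equation V_3 <- 8 if V_1 >= 3 else -1 with the constant V_3 = 4.
V_5 is not downstream of the intervention, so its value is determined by the original equations.
V_2 = V_1 + 6  [with V_1=0]  = 6
V_5 = 2V_2 + 5  [with V_2=6]  = 17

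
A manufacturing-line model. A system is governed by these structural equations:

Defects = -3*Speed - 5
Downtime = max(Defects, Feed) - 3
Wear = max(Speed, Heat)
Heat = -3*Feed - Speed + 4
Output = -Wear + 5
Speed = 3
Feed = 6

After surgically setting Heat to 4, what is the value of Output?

The intervention breaks the incoming arrows to Heat: Heat = -3*Feed - Speed + 4 no longer applies, and Heat = 4.
Wear = max(Speed, Heat)  [with Speed=3, Heat=4]  = 4
Output = -Wear + 5  [with Wear=4]  = 1

1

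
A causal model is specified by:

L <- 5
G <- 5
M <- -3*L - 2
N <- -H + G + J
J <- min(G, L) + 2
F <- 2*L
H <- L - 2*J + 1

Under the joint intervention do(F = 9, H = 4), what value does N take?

8

The joint intervention fixes F = 9, H = 4, removing each variable's own equation.
J = min(G, L) + 2  [with G=5, L=5]  = 7
N = -H + G + J  [with H=4, G=5, J=7]  = 8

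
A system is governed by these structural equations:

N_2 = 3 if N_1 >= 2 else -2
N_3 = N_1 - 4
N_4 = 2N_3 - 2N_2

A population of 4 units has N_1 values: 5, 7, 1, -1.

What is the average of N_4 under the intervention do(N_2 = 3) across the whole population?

-8

Under do(N_2=3), N_2's equation is replaced by N_2=3 for every unit. Per-unit N_4: -4, 0, -12, -16. Mean = -8.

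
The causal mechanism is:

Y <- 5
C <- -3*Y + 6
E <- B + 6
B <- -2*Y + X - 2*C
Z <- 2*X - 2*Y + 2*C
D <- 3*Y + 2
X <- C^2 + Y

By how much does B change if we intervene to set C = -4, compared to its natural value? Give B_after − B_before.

do(C=-4) replaces the equation C <- -3*Y + 6 with the constant C = -4.
X = C^2 + Y  [with C=-4, Y=5]  = 21
B = -2*Y + X - 2*C  [with Y=5, X=21, C=-4]  = 19
Without intervention: C = -3*Y + 6  [with Y=5]  = -9; X = C^2 + Y  [with C=-9, Y=5]  = 86; B = -2*Y + X - 2*C  [with Y=5, X=86, C=-9]  = 94.
Change = 19 − 94 = -75.

-75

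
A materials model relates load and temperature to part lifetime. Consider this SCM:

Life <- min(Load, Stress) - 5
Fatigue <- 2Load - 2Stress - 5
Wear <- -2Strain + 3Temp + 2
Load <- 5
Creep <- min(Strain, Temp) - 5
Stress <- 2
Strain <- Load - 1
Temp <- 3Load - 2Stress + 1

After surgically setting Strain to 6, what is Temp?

12

The intervention breaks the incoming arrows to Strain: Strain <- Load - 1 no longer applies, and Strain = 6.
Temp is not downstream of the intervention, so its value is determined by the original equations.
Temp = 3Load - 2Stress + 1  [with Load=5, Stress=2]  = 12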